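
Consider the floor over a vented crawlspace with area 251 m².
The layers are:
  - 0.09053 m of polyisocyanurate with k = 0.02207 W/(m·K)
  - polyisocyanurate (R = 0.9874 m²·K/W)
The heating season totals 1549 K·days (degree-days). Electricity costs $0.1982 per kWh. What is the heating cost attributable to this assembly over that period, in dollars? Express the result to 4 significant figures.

363.4 dollars

0.09053/0.02207 = 4.1019
R_total = 4.1019 + 0.9874 = 5.0893 m²·K/W
E = A × HDD × 24 / R / 1000 = 251 × 1549 × 24 / 5.0893 / 1000 = 1833.5 kWh
Cost = 1833.5 × 0.1982 = $363.39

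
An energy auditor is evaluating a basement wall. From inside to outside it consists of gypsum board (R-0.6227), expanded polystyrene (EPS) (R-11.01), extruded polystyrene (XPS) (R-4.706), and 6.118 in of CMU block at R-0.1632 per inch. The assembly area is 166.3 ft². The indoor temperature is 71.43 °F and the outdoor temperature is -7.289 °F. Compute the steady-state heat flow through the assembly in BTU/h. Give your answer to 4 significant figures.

755.1 BTU/h

6.118 × 0.1632 = 0.99846
R_total = 0.6227 + 11.01 + 4.706 + 0.99846 = 17.337 ft²·°F·h/BTU
Q = A·ΔT/R = 166.3 × (71.43 − (-7.289)) / 17.337 = 755.08 BTU/h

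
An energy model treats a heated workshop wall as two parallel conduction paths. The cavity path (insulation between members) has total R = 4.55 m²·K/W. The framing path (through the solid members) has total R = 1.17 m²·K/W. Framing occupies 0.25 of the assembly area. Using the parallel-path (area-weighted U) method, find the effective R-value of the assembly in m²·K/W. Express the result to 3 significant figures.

2.64 m²·K/W

U_eff = 0.75/4.55 + 0.25/1.17 = 0.1648 + 0.2137 = 0.3785
R_eff = 1/U_eff = 2.642 m²·K/W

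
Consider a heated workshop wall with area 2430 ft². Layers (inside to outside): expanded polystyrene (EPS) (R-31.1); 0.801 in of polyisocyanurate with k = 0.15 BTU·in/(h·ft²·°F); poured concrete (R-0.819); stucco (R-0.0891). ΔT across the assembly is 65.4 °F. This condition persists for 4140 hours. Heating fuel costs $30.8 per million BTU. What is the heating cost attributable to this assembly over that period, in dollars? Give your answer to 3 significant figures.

0.801/0.15 = 5.34
R_total = 31.1 + 5.34 + 0.819 + 0.0891 = 37.35 ft²·°F·h/BTU
Q = 2430 × 65.4 / 37.35 = 4255 BTU/h
E = 4255 × 4140 = 17620000 BTU
Cost = 17620000/10⁶ × 30.8 = $542.6

543 dollars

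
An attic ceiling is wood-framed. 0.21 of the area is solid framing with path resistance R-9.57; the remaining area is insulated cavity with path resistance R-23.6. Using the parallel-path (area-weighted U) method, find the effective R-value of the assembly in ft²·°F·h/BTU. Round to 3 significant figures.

18.0 ft²·°F·h/BTU

U_eff = 0.79/23.6 + 0.21/9.57 = 0.03347 + 0.02194 = 0.05542
R_eff = 1/U_eff = 18.04 ft²·°F·h/BTU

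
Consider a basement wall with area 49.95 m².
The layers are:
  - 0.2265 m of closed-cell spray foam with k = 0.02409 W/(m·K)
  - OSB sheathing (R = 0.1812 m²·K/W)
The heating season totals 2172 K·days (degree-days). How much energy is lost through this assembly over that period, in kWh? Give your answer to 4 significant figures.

271.7 kWh

0.2265/0.02409 = 9.4022
R_total = 9.4022 + 0.1812 = 9.5834 m²·K/W
E = A × HDD × 24 / R / 1000 = 49.95 × 2172 × 24 / 9.5834 / 1000 = 271.7 kWh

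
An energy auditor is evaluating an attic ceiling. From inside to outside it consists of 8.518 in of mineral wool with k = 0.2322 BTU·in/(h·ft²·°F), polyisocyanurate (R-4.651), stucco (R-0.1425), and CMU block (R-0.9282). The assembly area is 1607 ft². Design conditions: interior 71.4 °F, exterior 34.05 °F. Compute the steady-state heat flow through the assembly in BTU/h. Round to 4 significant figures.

1415 BTU/h

8.518/0.2322 = 36.684
R_total = 36.684 + 4.651 + 0.1425 + 0.9282 = 42.406 ft²·°F·h/BTU
Q = A·ΔT/R = 1607 × (71.4 − 34.05) / 42.406 = 1415.4 BTU/h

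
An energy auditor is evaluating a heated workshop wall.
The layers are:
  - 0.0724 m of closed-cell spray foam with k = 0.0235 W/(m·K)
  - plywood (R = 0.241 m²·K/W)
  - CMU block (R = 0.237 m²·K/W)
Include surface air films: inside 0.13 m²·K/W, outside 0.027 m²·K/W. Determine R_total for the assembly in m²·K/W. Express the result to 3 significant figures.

3.72 m²·K/W

0.0724/0.0235 = 3.081
R_total = 0.13 + 3.081 + 0.241 + 0.237 + 0.027 = 3.716 m²·K/W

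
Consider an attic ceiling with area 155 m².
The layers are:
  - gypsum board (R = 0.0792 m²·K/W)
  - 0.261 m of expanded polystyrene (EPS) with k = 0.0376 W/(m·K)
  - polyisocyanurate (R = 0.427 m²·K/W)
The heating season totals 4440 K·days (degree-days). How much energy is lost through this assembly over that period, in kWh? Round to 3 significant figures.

2220 kWh

0.261/0.0376 = 6.941
R_total = 0.0792 + 6.941 + 0.427 = 7.448 m²·K/W
E = A × HDD × 24 / R / 1000 = 155 × 4440 × 24 / 7.448 / 1000 = 2218 kWh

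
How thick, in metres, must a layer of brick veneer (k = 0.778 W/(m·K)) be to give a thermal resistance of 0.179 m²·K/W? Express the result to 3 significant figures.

0.139 m

L = R·k = 0.179 × 0.778 = 0.1393 m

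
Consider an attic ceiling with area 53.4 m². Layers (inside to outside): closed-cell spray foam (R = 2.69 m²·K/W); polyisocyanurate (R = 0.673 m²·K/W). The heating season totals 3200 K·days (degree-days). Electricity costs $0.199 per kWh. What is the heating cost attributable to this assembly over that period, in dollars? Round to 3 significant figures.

243 dollars

R_total = 2.69 + 0.673 = 3.363 m²·K/W
E = A × HDD × 24 / R / 1000 = 53.4 × 3200 × 24 / 3.363 / 1000 = 1219 kWh
Cost = 1219 × 0.199 = $242.7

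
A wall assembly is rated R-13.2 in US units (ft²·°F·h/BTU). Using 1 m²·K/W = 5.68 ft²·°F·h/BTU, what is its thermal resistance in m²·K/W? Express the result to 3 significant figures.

R_SI = 13.2/5.68 = 2.324

2.32 m²·K/W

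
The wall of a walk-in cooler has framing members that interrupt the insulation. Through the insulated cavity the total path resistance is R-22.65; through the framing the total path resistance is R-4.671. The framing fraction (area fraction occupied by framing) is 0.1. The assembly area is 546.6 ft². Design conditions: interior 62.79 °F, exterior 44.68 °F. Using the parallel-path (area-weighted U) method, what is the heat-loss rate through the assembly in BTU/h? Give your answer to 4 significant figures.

U_eff = 0.9/22.65 + 0.1/4.671 = 0.039735 + 0.021409 = 0.061144
R_eff = 1/U_eff = 16.355 ft²·°F·h/BTU
Q = 546.6 × (62.79 − 44.68) / 16.355 = 605.26 BTU/h

605.3 BTU/h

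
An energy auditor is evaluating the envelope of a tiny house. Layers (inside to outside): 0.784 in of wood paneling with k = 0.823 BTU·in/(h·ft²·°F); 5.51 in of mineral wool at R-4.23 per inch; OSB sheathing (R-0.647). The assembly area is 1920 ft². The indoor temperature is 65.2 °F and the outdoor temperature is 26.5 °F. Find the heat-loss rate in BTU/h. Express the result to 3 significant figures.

2980 BTU/h

0.784/0.823 = 0.9526
5.51 × 4.23 = 23.31
R_total = 0.9526 + 23.31 + 0.647 = 24.91 ft²·°F·h/BTU
Q = A·ΔT/R = 1920 × (65.2 − 26.5) / 24.91 = 2983 BTU/h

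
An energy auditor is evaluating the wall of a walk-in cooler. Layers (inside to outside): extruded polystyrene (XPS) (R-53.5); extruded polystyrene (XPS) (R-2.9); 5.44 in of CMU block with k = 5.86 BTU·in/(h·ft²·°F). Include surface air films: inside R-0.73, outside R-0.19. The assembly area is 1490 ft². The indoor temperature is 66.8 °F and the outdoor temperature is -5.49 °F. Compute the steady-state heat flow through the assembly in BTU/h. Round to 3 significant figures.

5.44/5.86 = 0.9283
R_total = 0.73 + 53.5 + 2.9 + 0.9283 + 0.19 = 58.25 ft²·°F·h/BTU
Q = A·ΔT/R = 1490 × (66.8 − (-5.49)) / 58.25 = 1849 BTU/h

1850 BTU/h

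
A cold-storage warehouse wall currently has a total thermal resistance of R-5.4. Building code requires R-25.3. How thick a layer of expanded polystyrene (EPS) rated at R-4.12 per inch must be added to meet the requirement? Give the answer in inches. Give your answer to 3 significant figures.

4.83 in

ΔR = 25.3 − 5.4 = 19.9 ft²·°F·h/BTU
L = ΔR / (R/in) = 19.9/4.12 = 4.83 in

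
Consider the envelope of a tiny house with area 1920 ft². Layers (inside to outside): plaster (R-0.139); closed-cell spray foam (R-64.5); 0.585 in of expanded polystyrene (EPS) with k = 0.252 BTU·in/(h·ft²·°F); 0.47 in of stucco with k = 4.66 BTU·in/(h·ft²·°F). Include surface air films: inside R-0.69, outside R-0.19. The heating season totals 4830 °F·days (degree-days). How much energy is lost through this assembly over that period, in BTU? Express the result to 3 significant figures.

3280000 BTU

0.585/0.252 = 2.321
0.47/4.66 = 0.1009
R_total = 0.69 + 0.139 + 64.5 + 2.321 + 0.1009 + 0.19 = 67.94 ft²·°F·h/BTU
E = A × HDD × 24 / R = 1920 × 4830 × 24 / 67.94 = 3276000 BTU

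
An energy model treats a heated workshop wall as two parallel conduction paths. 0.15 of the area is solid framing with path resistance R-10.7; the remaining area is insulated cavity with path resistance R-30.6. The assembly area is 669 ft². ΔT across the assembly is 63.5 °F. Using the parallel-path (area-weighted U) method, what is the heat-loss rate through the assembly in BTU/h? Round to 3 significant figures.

1780 BTU/h

U_eff = 0.85/30.6 + 0.15/10.7 = 0.02778 + 0.01402 = 0.0418
R_eff = 1/U_eff = 23.93 ft²·°F·h/BTU
Q = 669 × 63.5 / 23.93 = 1776 BTU/h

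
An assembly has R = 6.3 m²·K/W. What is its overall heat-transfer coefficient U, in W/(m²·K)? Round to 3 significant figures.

U = 1/R = 1/6.3 = 0.1587

0.159 W/(m²·K)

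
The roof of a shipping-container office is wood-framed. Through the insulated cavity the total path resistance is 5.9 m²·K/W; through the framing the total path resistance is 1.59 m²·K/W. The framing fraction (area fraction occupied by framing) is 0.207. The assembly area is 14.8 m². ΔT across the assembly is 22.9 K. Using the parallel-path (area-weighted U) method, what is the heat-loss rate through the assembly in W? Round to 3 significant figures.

89.7 W

U_eff = 0.793/5.9 + 0.207/1.59 = 0.1344 + 0.1302 = 0.2646
R_eff = 1/U_eff = 3.779 m²·K/W
Q = 14.8 × 22.9 / 3.779 = 89.68 W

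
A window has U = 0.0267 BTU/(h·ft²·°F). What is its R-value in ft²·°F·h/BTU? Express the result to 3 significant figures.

R = 1/U = 1/0.0267 = 37.45

37.5 ft²·°F·h/BTU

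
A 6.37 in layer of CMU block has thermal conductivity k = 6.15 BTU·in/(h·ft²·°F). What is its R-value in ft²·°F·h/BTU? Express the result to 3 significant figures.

1.04 ft²·°F·h/BTU

R = L/k = 6.37/6.15 = 1.036 ft²·°F·h/BTU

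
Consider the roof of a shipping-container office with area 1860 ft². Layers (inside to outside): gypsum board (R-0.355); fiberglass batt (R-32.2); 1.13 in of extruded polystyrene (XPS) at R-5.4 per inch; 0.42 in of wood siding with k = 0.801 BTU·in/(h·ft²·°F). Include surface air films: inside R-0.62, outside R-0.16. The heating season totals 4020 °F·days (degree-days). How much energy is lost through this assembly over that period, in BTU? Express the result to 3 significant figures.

1.13 × 5.4 = 6.102
0.42/0.801 = 0.5243
R_total = 0.62 + 0.355 + 32.2 + 6.102 + 0.5243 + 0.16 = 39.96 ft²·°F·h/BTU
E = A × HDD × 24 / R = 1860 × 4020 × 24 / 39.96 = 4491000 BTU

4490000 BTU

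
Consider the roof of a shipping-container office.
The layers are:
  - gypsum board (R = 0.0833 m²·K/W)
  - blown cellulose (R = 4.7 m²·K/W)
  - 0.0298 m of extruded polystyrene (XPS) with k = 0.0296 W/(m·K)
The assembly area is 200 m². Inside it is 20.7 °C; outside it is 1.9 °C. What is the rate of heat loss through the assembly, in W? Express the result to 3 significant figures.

649 W

0.0298/0.0296 = 1.007
R_total = 0.0833 + 4.7 + 1.007 = 5.79 m²·K/W
Q = A·ΔT/R = 200 × (20.7 − 1.9) / 5.79 = 649.4 W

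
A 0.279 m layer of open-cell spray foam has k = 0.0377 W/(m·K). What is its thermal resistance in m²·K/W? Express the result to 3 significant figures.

R = L/k = 0.279/0.0377 = 7.401 m²·K/W

7.40 m²·K/W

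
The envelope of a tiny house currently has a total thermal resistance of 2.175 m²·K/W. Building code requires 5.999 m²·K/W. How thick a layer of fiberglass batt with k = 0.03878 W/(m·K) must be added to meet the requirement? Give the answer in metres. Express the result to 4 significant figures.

ΔR = 5.999 − 2.175 = 3.824 m²·K/W
L = ΔR × k = 3.824 × 0.03878 = 0.14829 m

0.1483 m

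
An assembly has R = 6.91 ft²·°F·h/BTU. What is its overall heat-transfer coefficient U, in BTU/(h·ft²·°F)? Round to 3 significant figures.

U = 1/R = 1/6.91 = 0.1447

0.145 BTU/(h·ft²·°F)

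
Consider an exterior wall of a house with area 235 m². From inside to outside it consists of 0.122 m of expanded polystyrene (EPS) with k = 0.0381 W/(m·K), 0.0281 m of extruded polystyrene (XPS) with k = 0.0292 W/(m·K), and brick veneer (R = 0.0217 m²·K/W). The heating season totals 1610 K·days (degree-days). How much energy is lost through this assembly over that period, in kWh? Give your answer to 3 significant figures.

2170 kWh

0.122/0.0381 = 3.202
0.0281/0.0292 = 0.9623
R_total = 3.202 + 0.9623 + 0.0217 = 4.186 m²·K/W
E = A × HDD × 24 / R / 1000 = 235 × 1610 × 24 / 4.186 / 1000 = 2169 kWh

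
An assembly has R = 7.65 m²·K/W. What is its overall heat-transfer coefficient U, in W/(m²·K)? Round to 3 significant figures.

0.131 W/(m²·K)

U = 1/R = 1/7.65 = 0.1307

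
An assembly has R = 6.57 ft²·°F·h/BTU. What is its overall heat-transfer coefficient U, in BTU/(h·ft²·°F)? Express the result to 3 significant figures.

0.152 BTU/(h·ft²·°F)

U = 1/R = 1/6.57 = 0.1522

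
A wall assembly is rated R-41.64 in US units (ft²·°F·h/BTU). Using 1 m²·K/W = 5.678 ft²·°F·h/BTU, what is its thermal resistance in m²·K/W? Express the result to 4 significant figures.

7.334 m²·K/W

R_SI = 41.64/5.678 = 7.3336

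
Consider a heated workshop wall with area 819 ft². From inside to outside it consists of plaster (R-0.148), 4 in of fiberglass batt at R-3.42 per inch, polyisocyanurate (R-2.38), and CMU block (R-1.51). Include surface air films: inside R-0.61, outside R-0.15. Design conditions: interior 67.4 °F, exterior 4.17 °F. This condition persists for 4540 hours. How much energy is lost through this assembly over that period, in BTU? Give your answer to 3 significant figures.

4 × 3.42 = 13.68
R_total = 0.61 + 0.148 + 13.68 + 2.38 + 1.51 + 0.15 = 18.48 ft²·°F·h/BTU
Q = 819 × (67.4 − 4.17) / 18.48 = 2803 BTU/h
E = 2803 × 4540 = 12720000 BTU

12700000 BTU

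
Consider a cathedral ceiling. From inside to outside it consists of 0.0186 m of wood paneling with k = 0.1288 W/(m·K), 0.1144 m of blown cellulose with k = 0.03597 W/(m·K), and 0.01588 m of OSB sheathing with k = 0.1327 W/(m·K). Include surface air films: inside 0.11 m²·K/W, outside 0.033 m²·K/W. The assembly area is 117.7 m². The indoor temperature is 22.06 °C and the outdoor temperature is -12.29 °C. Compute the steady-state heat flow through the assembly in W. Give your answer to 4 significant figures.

0.0186/0.1288 = 0.14441
0.1144/0.03597 = 3.1804
0.01588/0.1327 = 0.11967
R_total = 0.11 + 0.14441 + 3.1804 + 0.11967 + 0.033 = 3.5875 m²·K/W
Q = A·ΔT/R = 117.7 × (22.06 − (-12.29)) / 3.5875 = 1127 W

1127 W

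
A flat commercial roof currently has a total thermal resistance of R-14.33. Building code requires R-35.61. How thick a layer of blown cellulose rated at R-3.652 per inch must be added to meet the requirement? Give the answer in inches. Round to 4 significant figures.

ΔR = 35.61 − 14.33 = 21.28 ft²·°F·h/BTU
L = ΔR / (R/in) = 21.28/3.652 = 5.8269 in

5.827 in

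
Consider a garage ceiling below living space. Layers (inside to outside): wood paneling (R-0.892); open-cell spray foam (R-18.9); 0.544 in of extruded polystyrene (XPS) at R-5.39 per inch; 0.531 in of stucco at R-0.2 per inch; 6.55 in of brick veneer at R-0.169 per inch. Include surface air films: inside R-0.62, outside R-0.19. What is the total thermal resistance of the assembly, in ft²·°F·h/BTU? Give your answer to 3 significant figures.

0.544 × 5.39 = 2.932
0.531 × 0.2 = 0.1062
6.55 × 0.169 = 1.107
R_total = 0.62 + 0.892 + 18.9 + 2.932 + 0.1062 + 1.107 + 0.19 = 24.75 ft²·°F·h/BTU

24.7 ft²·°F·h/BTU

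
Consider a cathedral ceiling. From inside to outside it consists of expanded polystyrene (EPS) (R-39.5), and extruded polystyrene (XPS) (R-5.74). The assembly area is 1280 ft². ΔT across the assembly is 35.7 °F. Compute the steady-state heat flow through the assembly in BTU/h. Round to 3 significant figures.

R_total = 39.5 + 5.74 = 45.24 ft²·°F·h/BTU
Q = A·ΔT/R = 1280 × 35.7 / 45.24 = 1010 BTU/h

1010 BTU/h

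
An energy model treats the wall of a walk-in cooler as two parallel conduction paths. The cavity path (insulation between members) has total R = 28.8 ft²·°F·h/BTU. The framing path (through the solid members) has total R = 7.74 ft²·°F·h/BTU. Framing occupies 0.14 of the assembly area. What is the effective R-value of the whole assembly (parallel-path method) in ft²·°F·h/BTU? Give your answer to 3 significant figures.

U_eff = 0.86/28.8 + 0.14/7.74 = 0.02986 + 0.01809 = 0.04795
R_eff = 1/U_eff = 20.86 ft²·°F·h/BTU

20.9 ft²·°F·h/BTU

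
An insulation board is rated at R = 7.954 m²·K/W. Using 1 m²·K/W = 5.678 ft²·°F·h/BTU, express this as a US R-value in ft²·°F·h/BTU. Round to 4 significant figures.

R_US = 7.954 × 5.678 = 45.163

45.16 ft²·°F·h/BTU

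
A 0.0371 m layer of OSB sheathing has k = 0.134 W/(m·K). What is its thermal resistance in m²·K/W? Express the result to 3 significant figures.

0.277 m²·K/W

R = L/k = 0.0371/0.134 = 0.2769 m²·K/W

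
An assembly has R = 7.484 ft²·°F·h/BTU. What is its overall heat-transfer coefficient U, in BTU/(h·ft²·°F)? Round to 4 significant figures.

U = 1/R = 1/7.484 = 0.13362

0.1336 BTU/(h·ft²·°F)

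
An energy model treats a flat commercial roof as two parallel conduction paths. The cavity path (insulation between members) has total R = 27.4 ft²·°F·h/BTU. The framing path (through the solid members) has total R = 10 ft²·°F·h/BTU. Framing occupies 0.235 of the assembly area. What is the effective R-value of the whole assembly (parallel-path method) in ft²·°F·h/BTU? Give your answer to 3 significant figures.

U_eff = 0.765/27.4 + 0.235/10 = 0.02792 + 0.0235 = 0.05142
R_eff = 1/U_eff = 19.45 ft²·°F·h/BTU

19.4 ft²·°F·h/BTU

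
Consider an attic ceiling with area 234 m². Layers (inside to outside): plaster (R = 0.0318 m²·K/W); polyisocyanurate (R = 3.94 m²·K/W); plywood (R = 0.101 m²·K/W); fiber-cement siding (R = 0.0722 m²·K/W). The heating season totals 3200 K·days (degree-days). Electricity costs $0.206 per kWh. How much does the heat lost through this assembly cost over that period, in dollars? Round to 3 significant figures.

R_total = 0.0318 + 3.94 + 0.101 + 0.0722 = 4.145 m²·K/W
E = A × HDD × 24 / R / 1000 = 234 × 3200 × 24 / 4.145 / 1000 = 4336 kWh
Cost = 4336 × 0.206 = $893.1

893 dollars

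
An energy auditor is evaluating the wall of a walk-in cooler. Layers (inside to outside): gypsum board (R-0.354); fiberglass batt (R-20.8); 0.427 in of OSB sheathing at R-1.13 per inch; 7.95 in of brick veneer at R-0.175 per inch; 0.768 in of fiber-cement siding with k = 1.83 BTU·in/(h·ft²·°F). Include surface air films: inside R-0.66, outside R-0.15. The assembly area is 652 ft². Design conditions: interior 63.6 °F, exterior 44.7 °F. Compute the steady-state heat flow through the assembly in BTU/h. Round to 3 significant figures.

508 BTU/h

0.427 × 1.13 = 0.4825
7.95 × 0.175 = 1.391
0.768/1.83 = 0.4197
R_total = 0.66 + 0.354 + 20.8 + 0.4825 + 1.391 + 0.4197 + 0.15 = 24.26 ft²·°F·h/BTU
Q = A·ΔT/R = 652 × (63.6 − 44.7) / 24.26 = 508 BTU/h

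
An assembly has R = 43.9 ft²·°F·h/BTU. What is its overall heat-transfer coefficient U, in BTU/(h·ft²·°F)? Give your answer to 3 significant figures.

U = 1/R = 1/43.9 = 0.02278

0.0228 BTU/(h·ft²·°F)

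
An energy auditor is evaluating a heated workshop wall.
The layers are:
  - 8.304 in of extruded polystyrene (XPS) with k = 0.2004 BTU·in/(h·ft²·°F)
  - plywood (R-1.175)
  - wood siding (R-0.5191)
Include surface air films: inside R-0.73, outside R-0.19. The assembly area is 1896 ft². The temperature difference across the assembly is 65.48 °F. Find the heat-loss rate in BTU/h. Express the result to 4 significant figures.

2818 BTU/h

8.304/0.2004 = 41.437
R_total = 0.73 + 41.437 + 1.175 + 0.5191 + 0.19 = 44.051 ft²·°F·h/BTU
Q = A·ΔT/R = 1896 × 65.48 / 44.051 = 2818.3 BTU/h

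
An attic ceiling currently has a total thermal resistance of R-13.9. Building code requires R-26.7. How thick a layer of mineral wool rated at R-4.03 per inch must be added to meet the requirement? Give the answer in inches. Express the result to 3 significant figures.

3.18 in

ΔR = 26.7 − 13.9 = 12.8 ft²·°F·h/BTU
L = ΔR / (R/in) = 12.8/4.03 = 3.176 in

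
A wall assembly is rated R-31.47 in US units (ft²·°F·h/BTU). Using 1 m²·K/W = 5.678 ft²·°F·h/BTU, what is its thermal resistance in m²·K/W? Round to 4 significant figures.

5.542 m²·K/W

R_SI = 31.47/5.678 = 5.5424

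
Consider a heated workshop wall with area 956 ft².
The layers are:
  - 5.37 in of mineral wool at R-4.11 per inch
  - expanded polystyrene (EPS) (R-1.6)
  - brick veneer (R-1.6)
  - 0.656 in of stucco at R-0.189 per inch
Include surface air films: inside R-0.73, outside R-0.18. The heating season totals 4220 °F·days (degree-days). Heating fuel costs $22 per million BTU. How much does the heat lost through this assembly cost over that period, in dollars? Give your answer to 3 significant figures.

5.37 × 4.11 = 22.07
0.656 × 0.189 = 0.124
R_total = 0.73 + 22.07 + 1.6 + 1.6 + 0.124 + 0.18 = 26.3 ft²·°F·h/BTU
E = A × HDD × 24 / R = 956 × 4220 × 24 / 26.3 = 3681000 BTU
Cost = 3681000/10⁶ × 22 = $80.98

81.0 dollars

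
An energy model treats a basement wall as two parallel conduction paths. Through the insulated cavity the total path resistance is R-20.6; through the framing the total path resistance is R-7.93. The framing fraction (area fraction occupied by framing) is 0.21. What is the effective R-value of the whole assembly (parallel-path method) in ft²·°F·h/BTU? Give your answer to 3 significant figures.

U_eff = 0.79/20.6 + 0.21/7.93 = 0.03835 + 0.02648 = 0.06483
R_eff = 1/U_eff = 15.42 ft²·°F·h/BTU

15.4 ft²·°F·h/BTU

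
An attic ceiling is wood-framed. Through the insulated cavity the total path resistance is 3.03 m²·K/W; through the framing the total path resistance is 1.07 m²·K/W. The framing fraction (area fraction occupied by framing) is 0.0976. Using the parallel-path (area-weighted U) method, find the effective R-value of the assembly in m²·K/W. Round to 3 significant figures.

U_eff = 0.9024/3.03 + 0.0976/1.07 = 0.2978 + 0.09121 = 0.389
R_eff = 1/U_eff = 2.57 m²·K/W

2.57 m²·K/W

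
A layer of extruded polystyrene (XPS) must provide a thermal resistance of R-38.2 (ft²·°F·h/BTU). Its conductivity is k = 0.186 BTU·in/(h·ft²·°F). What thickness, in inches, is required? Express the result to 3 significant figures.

L = R × k = 38.2 × 0.186 = 7.105 in

7.11 in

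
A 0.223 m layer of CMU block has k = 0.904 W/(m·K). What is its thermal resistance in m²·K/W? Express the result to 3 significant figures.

0.247 m²·K/W

R = L/k = 0.223/0.904 = 0.2467 m²·K/W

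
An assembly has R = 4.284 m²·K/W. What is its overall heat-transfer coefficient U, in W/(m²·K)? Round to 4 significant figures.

U = 1/R = 1/4.284 = 0.23343

0.2334 W/(m²·K)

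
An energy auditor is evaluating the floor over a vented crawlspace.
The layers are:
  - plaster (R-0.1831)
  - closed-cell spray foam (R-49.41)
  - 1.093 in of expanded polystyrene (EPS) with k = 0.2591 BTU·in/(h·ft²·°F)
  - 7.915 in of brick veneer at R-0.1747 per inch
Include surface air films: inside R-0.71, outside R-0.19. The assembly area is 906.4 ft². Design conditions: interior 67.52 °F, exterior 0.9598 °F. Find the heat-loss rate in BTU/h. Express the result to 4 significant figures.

1076 BTU/h

1.093/0.2591 = 4.2184
7.915 × 0.1747 = 1.3828
R_total = 0.71 + 0.1831 + 49.41 + 4.2184 + 1.3828 + 0.19 = 56.094 ft²·°F·h/BTU
Q = A·ΔT/R = 906.4 × (67.52 − 0.9598) / 56.094 = 1075.5 BTU/h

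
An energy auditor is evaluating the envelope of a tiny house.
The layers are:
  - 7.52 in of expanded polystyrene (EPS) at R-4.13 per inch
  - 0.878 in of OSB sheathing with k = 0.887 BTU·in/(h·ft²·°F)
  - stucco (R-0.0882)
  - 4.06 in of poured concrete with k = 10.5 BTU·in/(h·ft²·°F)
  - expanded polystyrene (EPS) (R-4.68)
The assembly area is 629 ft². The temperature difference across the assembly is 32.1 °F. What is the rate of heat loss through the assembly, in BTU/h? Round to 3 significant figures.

7.52 × 4.13 = 31.06
0.878/0.887 = 0.9899
4.06/10.5 = 0.3867
R_total = 31.06 + 0.9899 + 0.0882 + 0.3867 + 4.68 = 37.2 ft²·°F·h/BTU
Q = A·ΔT/R = 629 × 32.1 / 37.2 = 542.7 BTU/h

543 BTU/h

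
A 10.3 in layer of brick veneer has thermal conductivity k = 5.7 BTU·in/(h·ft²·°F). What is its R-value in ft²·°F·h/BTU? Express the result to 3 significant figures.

1.81 ft²·°F·h/BTU

R = L/k = 10.3/5.7 = 1.807 ft²·°F·h/BTU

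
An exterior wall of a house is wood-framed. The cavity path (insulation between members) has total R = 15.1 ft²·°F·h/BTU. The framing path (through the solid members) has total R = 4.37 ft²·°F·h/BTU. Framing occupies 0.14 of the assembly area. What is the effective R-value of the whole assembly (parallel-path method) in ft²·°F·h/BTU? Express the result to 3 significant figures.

U_eff = 0.86/15.1 + 0.14/4.37 = 0.05695 + 0.03204 = 0.08899
R_eff = 1/U_eff = 11.24 ft²·°F·h/BTU

11.2 ft²·°F·h/BTU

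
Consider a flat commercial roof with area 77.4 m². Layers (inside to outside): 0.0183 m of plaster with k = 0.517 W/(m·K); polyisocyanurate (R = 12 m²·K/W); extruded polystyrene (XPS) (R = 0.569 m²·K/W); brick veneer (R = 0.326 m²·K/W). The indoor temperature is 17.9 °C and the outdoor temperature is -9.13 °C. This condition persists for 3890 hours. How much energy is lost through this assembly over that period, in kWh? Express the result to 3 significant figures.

629 kWh

0.0183/0.517 = 0.0354
R_total = 0.0354 + 12 + 0.569 + 0.326 = 12.93 m²·K/W
Q = 77.4 × (17.9 − (-9.13)) / 12.93 = 161.8 W
E = 161.8 W × 3890 h / 1000 = 629.4 kWh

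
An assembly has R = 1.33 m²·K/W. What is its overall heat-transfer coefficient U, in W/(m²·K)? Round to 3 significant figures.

0.752 W/(m²·K)

U = 1/R = 1/1.33 = 0.7519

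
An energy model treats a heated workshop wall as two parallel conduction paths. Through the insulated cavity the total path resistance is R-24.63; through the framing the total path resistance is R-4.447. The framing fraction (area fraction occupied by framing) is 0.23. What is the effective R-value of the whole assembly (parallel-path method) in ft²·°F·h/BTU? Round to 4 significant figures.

12.05 ft²·°F·h/BTU

U_eff = 0.77/24.63 + 0.23/4.447 = 0.031263 + 0.05172 = 0.082983
R_eff = 1/U_eff = 12.051 ft²·°F·h/BTU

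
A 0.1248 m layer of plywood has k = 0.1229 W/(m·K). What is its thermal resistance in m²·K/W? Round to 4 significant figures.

R = L/k = 0.1248/0.1229 = 1.0155 m²·K/W

1.015 m²·K/W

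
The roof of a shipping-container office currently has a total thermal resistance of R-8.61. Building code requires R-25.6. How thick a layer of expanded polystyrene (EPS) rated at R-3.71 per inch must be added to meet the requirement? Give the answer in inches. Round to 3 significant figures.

ΔR = 25.6 − 8.61 = 16.99 ft²·°F·h/BTU
L = ΔR / (R/in) = 16.99/3.71 = 4.58 in

4.58 in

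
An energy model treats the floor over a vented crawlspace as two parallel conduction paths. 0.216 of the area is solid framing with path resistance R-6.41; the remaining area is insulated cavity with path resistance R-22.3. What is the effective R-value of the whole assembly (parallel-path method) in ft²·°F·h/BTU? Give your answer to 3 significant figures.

U_eff = 0.784/22.3 + 0.216/6.41 = 0.03516 + 0.0337 = 0.06885
R_eff = 1/U_eff = 14.52 ft²·°F·h/BTU

14.5 ft²·°F·h/BTU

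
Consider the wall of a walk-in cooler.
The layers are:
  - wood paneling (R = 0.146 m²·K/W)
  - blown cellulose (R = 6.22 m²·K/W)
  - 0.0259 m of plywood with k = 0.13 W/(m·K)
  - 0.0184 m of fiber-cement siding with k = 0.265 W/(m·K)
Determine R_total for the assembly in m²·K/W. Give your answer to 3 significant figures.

6.63 m²·K/W

0.0259/0.13 = 0.1992
0.0184/0.265 = 0.06943
R_total = 0.146 + 6.22 + 0.1992 + 0.06943 = 6.635 m²·K/W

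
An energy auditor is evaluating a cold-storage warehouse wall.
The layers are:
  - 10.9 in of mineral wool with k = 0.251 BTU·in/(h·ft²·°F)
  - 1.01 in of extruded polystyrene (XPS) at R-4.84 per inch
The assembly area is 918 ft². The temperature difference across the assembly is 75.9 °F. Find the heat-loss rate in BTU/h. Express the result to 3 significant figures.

10.9/0.251 = 43.43
1.01 × 4.84 = 4.888
R_total = 43.43 + 4.888 = 48.31 ft²·°F·h/BTU
Q = A·ΔT/R = 918 × 75.9 / 48.31 = 1442 BTU/h

1440 BTU/h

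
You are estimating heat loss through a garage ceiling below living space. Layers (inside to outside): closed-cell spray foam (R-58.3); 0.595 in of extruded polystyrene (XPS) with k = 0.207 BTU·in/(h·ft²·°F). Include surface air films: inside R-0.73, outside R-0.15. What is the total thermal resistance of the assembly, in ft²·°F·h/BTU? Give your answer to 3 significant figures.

0.595/0.207 = 2.874
R_total = 0.73 + 58.3 + 2.874 + 0.15 = 62.05 ft²·°F·h/BTU

62.1 ft²·°F·h/BTU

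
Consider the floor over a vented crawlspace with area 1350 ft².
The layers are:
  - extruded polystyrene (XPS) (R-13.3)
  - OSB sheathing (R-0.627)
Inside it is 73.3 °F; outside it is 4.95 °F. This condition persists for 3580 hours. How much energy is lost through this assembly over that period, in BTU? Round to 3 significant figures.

R_total = 13.3 + 0.627 = 13.93 ft²·°F·h/BTU
Q = 1350 × (73.3 − 4.95) / 13.93 = 6625 BTU/h
E = 6625 × 3580 = 23720000 BTU

23700000 BTU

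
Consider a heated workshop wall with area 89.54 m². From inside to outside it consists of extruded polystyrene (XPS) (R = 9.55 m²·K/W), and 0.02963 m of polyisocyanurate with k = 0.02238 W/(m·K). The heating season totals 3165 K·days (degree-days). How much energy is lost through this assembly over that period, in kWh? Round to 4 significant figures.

625.5 kWh

0.02963/0.02238 = 1.3239
R_total = 9.55 + 1.3239 = 10.874 m²·K/W
E = A × HDD × 24 / R / 1000 = 89.54 × 3165 × 24 / 10.874 / 1000 = 625.48 kWh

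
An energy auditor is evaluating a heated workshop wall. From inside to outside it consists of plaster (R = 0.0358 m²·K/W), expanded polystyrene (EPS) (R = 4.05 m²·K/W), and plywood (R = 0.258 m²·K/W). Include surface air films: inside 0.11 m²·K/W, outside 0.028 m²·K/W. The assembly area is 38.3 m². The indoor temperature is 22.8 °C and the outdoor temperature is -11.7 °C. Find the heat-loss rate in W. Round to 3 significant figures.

R_total = 0.11 + 0.0358 + 4.05 + 0.258 + 0.028 = 4.482 m²·K/W
Q = A·ΔT/R = 38.3 × (22.8 − (-11.7)) / 4.482 = 294.8 W

295 W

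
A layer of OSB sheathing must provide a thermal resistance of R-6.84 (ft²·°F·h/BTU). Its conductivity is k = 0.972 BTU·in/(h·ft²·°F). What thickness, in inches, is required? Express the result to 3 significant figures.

6.65 in

L = R × k = 6.84 × 0.972 = 6.648 in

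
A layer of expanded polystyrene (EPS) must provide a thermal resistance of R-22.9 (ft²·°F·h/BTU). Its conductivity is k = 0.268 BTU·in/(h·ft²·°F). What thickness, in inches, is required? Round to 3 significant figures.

L = R × k = 22.9 × 0.268 = 6.137 in

6.14 in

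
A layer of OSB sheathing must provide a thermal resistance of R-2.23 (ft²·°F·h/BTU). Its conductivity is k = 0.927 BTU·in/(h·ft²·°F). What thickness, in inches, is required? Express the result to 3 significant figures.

L = R × k = 2.23 × 0.927 = 2.067 in

2.07 in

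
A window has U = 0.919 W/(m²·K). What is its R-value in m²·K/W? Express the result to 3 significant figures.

R = 1/U = 1/0.919 = 1.088

1.09 m²·K/W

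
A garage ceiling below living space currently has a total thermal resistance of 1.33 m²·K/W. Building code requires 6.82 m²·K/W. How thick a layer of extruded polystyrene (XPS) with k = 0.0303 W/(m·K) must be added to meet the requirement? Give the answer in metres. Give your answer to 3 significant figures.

0.166 m

ΔR = 6.82 − 1.33 = 5.49 m²·K/W
L = ΔR × k = 5.49 × 0.0303 = 0.1663 m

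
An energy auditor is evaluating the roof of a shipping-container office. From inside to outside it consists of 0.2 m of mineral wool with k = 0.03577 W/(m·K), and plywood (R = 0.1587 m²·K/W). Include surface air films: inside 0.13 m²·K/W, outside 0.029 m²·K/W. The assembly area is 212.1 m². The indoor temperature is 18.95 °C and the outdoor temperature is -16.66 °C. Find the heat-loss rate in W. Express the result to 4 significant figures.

0.2/0.03577 = 5.5913
R_total = 0.13 + 5.5913 + 0.1587 + 0.029 = 5.909 m²·K/W
Q = A·ΔT/R = 212.1 × (18.95 − (-16.66)) / 5.909 = 1278.2 W

1278 W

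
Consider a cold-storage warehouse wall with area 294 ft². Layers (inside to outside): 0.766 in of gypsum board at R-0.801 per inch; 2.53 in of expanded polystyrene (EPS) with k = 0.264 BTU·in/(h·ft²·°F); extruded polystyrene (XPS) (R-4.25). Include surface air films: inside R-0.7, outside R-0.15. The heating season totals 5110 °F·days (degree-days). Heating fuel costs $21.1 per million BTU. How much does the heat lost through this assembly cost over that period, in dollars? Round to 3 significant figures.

49.7 dollars

0.766 × 0.801 = 0.6136
2.53/0.264 = 9.583
R_total = 0.7 + 0.6136 + 9.583 + 4.25 + 0.15 = 15.3 ft²·°F·h/BTU
E = A × HDD × 24 / R = 294 × 5110 × 24 / 15.3 = 2357000 BTU
Cost = 2357000/10⁶ × 21.1 = $49.73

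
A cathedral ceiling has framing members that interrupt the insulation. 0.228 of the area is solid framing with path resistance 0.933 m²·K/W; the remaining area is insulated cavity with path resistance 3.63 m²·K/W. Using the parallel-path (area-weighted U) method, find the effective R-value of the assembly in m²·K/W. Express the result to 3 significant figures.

2.19 m²·K/W

U_eff = 0.772/3.63 + 0.228/0.933 = 0.2127 + 0.2444 = 0.457
R_eff = 1/U_eff = 2.188 m²·K/W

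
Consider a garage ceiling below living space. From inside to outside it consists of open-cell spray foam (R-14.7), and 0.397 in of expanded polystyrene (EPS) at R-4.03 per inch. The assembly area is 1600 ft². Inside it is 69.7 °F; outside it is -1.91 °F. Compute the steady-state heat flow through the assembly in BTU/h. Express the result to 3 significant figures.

0.397 × 4.03 = 1.6
R_total = 14.7 + 1.6 = 16.3 ft²·°F·h/BTU
Q = A·ΔT/R = 1600 × (69.7 − (-1.91)) / 16.3 = 7029 BTU/h

7030 BTU/h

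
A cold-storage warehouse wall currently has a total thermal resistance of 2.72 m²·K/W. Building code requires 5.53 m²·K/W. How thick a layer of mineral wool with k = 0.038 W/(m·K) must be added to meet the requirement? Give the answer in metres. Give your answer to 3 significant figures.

0.107 m

ΔR = 5.53 − 2.72 = 2.81 m²·K/W
L = ΔR × k = 2.81 × 0.038 = 0.1068 m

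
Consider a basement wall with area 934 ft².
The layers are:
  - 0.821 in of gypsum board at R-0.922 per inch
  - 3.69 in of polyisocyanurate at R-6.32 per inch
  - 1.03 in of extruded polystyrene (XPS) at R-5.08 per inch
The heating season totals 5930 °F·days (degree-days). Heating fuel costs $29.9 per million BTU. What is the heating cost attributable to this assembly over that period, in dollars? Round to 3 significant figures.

0.821 × 0.922 = 0.757
3.69 × 6.32 = 23.32
1.03 × 5.08 = 5.232
R_total = 0.757 + 23.32 + 5.232 = 29.31 ft²·°F·h/BTU
E = A × HDD × 24 / R = 934 × 5930 × 24 / 29.31 = 4535000 BTU
Cost = 4535000/10⁶ × 29.9 = $135.6

136 dollars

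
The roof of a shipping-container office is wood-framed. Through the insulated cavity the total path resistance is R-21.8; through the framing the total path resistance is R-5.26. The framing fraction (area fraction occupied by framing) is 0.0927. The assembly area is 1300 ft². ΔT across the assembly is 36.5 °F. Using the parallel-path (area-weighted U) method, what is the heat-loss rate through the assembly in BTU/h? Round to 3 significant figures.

U_eff = 0.9073/21.8 + 0.0927/5.26 = 0.04162 + 0.01762 = 0.05924
R_eff = 1/U_eff = 16.88 ft²·°F·h/BTU
Q = 1300 × 36.5 / 16.88 = 2811 BTU/h

2810 BTU/h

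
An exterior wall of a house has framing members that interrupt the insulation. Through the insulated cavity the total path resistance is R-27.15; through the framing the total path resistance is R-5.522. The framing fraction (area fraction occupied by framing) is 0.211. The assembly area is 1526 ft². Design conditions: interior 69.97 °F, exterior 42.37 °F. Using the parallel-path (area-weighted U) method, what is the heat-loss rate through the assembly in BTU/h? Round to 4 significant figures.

U_eff = 0.789/27.15 + 0.211/5.522 = 0.029061 + 0.038211 = 0.067272
R_eff = 1/U_eff = 14.865 ft²·°F·h/BTU
Q = 1526 × (69.97 − 42.37) / 14.865 = 2833.3 BTU/h

2833 BTU/h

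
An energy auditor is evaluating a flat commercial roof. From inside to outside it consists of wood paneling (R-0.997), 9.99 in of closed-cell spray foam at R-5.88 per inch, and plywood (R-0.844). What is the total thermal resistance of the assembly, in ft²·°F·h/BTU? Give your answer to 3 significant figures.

60.6 ft²·°F·h/BTU

9.99 × 5.88 = 58.74
R_total = 0.997 + 58.74 + 0.844 = 60.58 ft²·°F·h/BTU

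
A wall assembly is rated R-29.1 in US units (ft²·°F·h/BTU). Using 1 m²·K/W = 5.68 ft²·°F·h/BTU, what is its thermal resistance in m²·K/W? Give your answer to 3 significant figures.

R_SI = 29.1/5.68 = 5.123

5.12 m²·K/W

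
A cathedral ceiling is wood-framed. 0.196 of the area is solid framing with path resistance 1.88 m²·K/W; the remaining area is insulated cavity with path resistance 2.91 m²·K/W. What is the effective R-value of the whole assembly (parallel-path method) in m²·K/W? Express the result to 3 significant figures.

U_eff = 0.804/2.91 + 0.196/1.88 = 0.2763 + 0.1043 = 0.3805
R_eff = 1/U_eff = 2.628 m²·K/W

2.63 m²·K/W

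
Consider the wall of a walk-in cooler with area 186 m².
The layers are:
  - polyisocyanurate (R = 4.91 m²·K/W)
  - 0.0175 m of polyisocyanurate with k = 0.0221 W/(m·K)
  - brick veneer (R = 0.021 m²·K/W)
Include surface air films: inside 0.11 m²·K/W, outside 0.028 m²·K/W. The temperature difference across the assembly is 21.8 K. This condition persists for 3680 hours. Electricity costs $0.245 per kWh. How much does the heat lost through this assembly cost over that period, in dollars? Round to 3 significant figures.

0.0175/0.0221 = 0.7919
R_total = 0.11 + 4.91 + 0.7919 + 0.021 + 0.028 = 5.861 m²·K/W
Q = 186 × 21.8 / 5.861 = 691.8 W
E = 691.8 W × 3680 h / 1000 = 2546 kWh
Cost = 2546 × 0.245 = $623.8

624 dollars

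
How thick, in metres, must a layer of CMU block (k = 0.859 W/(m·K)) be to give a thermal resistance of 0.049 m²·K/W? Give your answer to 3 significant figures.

L = R·k = 0.049 × 0.859 = 0.04209 m

0.0421 m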